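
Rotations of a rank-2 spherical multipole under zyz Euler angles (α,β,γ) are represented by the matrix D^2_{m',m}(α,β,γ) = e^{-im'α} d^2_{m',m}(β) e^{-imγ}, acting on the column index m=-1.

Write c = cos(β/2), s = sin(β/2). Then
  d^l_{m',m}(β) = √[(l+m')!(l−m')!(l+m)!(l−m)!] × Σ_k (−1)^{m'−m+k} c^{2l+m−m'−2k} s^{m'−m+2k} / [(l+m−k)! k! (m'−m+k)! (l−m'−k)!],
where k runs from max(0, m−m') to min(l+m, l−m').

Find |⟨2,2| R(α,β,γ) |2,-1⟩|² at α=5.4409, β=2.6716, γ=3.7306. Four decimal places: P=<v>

D^2_{2,-1}(5.4409,2.6716,3.7306) = e^{-i·2·5.4409}·d^2_{2,-1}(2.6716)·e^{-i·-1·3.7306}. Compute d first:
Half-angle: c=0.232839, s=0.972515. N=√(24·1·1·6)=12.000000
k∈{0} keeps every argument non-negative
  k=0: (−1)^3·12.0000/(6)·0.2328^1·0.9725^3 = -0.428327
d^2_{2,-1}(2.6716) = -0.428327
|D^2_{2,-1}|² = |d^2_{2,-1}(β)|² = (-0.428327)² = 0.183464 (the z-rotation phases have unit modulus)

P=0.1835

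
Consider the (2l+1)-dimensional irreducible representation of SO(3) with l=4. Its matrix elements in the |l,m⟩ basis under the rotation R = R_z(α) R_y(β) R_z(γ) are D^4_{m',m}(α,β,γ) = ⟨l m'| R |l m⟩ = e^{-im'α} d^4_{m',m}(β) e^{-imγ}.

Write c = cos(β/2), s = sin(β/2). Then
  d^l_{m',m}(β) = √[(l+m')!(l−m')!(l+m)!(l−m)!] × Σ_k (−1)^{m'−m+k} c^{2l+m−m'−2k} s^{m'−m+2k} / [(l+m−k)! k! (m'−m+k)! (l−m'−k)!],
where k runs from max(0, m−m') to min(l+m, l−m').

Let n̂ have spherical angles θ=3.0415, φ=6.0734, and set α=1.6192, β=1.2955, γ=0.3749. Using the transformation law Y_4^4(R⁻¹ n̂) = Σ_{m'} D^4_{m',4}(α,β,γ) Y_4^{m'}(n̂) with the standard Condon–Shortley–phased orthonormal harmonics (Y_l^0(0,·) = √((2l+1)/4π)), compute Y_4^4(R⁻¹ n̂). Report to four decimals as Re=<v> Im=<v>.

Need the full column D^4_{m',4} for m'=−4..4 at α=1.6192, β=1.2955, γ=0.3749.
cos(β/2)=0.797443, sin(β/2)=0.603394
d^4_{-4,4}: single k=8 term ⇒ +0.017571;  D = +0.004599-0.016959i
d^4_{-3,4}: single k=7 term ⇒ +0.065683;  D = -0.064151-0.014104i
d^4_{-2,4}: single k=6 term ⇒ +0.162399;  D = -0.027155+0.160113i
d^4_{-1,4}: single k=5 term ⇒ +0.303527;  D = +0.301359+0.036215i
d^4_{0,4}: single k=4 term ⇒ +0.448489;  D = +0.031904-0.447353i
d^4_{1,4}: single k=3 term ⇒ +0.530146;  D = -0.530009-0.012082i
d^4_{2,4}: single k=2 term ⇒ +0.495427;  D = +0.012687+0.495265i
d^4_{3,4}: single k=1 term ⇒ +0.349981;  D = +0.349023-0.025880i
d^4_{4,4}: single k=0 term ⇒ +0.163531;  D = -0.019969-0.162307i
Y_4^{m'}(θ=3.0415,φ=6.0734) and Σ D·Y over m':
  (+0.0046-0.0170i)·(+0.0000+0.0000i)  (-0.0642-0.0141i)·(-0.0010-0.0007i)  (-0.0272+0.1601i)·(+0.0181+0.0081i)  (+0.3014+0.0362i)·(-0.1808-0.0385i)  (+0.0319-0.4474i)·(+0.8044+0.0000i)  (-0.5300-0.0121i)·(+0.1808-0.0385i)  (+0.0127+0.4953i)·(+0.0181-0.0081i)  (+0.3490-0.0259i)·(+0.0010-0.0007i)  (-0.0200-0.1623i)·(+0.0000-0.0000i)
Y_4^4(R⁻¹ n̂) = -0.120901-0.348472i

Re=-0.1209 Im=-0.3485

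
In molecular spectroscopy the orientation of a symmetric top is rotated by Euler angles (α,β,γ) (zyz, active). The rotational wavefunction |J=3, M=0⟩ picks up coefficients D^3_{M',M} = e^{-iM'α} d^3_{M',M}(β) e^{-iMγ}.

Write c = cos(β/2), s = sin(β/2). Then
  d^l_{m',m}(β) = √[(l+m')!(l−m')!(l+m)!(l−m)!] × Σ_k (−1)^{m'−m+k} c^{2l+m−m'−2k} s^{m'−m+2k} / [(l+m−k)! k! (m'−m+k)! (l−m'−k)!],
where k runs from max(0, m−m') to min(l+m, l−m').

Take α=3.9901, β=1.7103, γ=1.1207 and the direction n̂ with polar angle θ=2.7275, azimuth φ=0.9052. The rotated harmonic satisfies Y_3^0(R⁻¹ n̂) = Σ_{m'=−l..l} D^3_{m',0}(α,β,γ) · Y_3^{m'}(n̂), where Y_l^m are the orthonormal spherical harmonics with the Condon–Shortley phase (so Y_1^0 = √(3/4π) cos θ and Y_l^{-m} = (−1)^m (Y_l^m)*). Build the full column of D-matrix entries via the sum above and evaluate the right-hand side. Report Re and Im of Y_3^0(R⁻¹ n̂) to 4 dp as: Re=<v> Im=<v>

Re=0.2659 Im=0.0000

Need the full column D^3_{m',0} for m'=−3..3 at α=3.9901, β=1.7103, γ=1.1207.
cos(β/2)=0.656105, sin(β/2)=0.754669
d^3_{-3,0}: single k=3 term ⇒ +0.542882;  D = +0.449261-0.304772i
d^3_{-2,0}: k∈[2..3] ⇒ +0.578054 -0.764777 = -0.186723;  D = +0.023505-0.185237i
d^3_{-1,0}: k∈[1..3] ⇒ +0.317845 -1.261545 +0.556350 = -0.387350;  D = +0.256079+0.290627i
d^3_{0,0}: k∈[0..3] ⇒ +0.079770 -0.949839 +1.256656 -0.184731 = +0.201856;  D = +0.201856+0.000000i
d^3_{1,0}: k∈[0..2] ⇒ -0.317845 +1.261545 -0.556350 = +0.387350;  D = -0.256079+0.290627i
d^3_{2,0}: k∈[0..1] ⇒ +0.578054 -0.764777 = -0.186723;  D = +0.023505+0.185237i
d^3_{3,0}: single k=0 term ⇒ -0.542882;  D = -0.449261-0.304772i
Y_3^{m'}(θ=2.7275,φ=0.9052) and Σ D·Y over m':
  (+0.4493-0.3048i)·(-0.0247-0.0112i)  (+0.0235-0.1852i)·(+0.0359+0.1471i)  (+0.2561+0.2906i)·(+0.2562-0.3263i)  (+0.2019+0.0000i)·(-0.4067+0.0000i)  (-0.2561+0.2906i)·(-0.2562-0.3263i)  (+0.0235+0.1852i)·(+0.0359-0.1471i)  (-0.4493-0.3048i)·(+0.0247-0.0112i)
Y_3^0(R⁻¹ n̂) = +0.265910-0.000000i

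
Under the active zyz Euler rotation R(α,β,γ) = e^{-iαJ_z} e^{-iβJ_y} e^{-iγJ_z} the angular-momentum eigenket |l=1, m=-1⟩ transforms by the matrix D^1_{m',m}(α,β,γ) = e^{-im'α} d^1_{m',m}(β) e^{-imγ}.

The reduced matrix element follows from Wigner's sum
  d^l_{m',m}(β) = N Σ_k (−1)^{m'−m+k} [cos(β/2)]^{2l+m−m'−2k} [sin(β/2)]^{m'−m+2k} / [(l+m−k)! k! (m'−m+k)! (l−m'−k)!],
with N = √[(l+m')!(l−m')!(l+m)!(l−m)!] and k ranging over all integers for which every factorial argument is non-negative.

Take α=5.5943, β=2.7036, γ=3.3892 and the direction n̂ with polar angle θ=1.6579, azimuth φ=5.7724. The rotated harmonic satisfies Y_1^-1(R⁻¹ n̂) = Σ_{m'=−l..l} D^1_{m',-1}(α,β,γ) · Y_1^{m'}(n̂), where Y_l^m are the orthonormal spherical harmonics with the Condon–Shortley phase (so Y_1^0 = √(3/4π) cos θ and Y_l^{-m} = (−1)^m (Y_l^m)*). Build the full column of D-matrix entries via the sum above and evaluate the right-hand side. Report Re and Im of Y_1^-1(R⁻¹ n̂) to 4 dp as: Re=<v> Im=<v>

Re=0.2701 Im=0.1312

Need the full column D^1_{m',-1} for m'=−1..1 at α=5.5943, β=2.7036, γ=3.3892.
cos(β/2)=0.217250, sin(β/2)=0.976116
d^1_{-1,-1}: single k=0 term ⇒ +0.047198;  D = -0.042676+0.020158i
d^1_{0,-1}: single k=0 term ⇒ -0.299900;  D = +0.290753+0.073501i
d^1_{1,-1}: single k=0 term ⇒ +0.952802;  D = -0.564647-0.767468i
Y_1^{m'}(θ=1.6579,φ=5.7724) and Σ D·Y over m':
  (-0.0427+0.0202i)·(+0.3003+0.1683i)  (+0.2908+0.0735i)·(-0.0425+0.0000i)  (-0.5646-0.7675i)·(-0.3003+0.1683i)
Y_1^-1(R⁻¹ n̂) = +0.270106+0.131175i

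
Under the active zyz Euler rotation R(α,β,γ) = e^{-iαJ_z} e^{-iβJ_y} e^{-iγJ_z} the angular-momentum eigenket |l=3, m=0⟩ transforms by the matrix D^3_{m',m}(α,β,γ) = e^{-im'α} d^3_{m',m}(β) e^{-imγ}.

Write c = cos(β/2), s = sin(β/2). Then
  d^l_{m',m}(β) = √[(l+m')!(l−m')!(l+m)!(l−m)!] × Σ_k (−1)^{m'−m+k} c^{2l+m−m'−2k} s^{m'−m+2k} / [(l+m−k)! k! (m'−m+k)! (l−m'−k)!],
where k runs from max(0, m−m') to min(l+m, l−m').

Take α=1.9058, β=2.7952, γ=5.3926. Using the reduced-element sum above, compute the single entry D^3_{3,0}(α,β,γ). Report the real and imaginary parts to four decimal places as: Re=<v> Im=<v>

Re=-0.0185 Im=-0.0117

Split into d^3_{3,0}(β=2.7952) × two z-phases.
Half-angle: c=0.172332, s=0.985039. N=√(720·1·6·6)=160.996894
k: max(0,(0)−(3))=0 … min(3+(0),3−(3))=0
  k=0: (−1)^3·160.9969/(36)·0.1723^3·0.9850^3 = -0.021876
d^3_{3,0}(2.7952) = -0.021876
D = (+0.844168+0.536079i)·(-0.021876)·(+1.000000+0.000000i) = -0.018467-0.011727i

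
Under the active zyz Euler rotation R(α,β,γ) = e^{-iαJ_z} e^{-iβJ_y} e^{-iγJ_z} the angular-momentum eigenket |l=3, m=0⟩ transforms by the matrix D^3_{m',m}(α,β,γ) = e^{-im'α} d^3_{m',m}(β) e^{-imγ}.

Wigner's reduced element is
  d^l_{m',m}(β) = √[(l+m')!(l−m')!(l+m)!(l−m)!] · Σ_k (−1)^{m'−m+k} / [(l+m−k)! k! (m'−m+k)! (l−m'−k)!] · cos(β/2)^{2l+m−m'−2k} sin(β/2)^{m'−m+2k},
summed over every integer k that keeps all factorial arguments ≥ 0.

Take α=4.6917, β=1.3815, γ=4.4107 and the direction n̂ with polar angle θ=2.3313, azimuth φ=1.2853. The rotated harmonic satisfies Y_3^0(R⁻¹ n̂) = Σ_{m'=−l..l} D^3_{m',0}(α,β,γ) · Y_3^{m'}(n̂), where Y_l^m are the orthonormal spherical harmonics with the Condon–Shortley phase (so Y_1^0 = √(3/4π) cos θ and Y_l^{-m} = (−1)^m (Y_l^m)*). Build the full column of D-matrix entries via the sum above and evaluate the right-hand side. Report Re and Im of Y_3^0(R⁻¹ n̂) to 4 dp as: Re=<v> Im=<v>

Re=-0.1014 Im=0.0000

Need the full column D^3_{m',0} for m'=−3..3 at α=4.6917, β=1.3815, γ=4.4107.
cos(β/2)=0.770768, sin(β/2)=0.637115
d^3_{-3,0}: single k=3 term ⇒ +0.529592;  D = +0.032849+0.528572i
d^3_{-2,0}: k∈[2..3] ⇒ +0.784680 -0.536143 = +0.248536;  D = -0.248324+0.010281i
d^3_{-1,0}: k∈[1..3] ⇒ +0.600383 -1.230660 +0.280288 = -0.349988;  D = +0.007240+0.349914i
d^3_{0,0}: k∈[0..3] ⇒ +0.209673 -1.289360 +0.880973 -0.066882 = -0.265596;  D = -0.265596+0.000000i
d^3_{1,0}: k∈[0..2] ⇒ -0.600383 +1.230660 -0.280288 = +0.349988;  D = -0.007240+0.349914i
d^3_{2,0}: k∈[0..1] ⇒ +0.784680 -0.536143 = +0.248536;  D = -0.248324-0.010281i
d^3_{3,0}: single k=0 term ⇒ -0.529592;  D = -0.032849+0.528572i
Y_3^{m'}(θ=2.3313,φ=1.2853) and Σ D·Y over m':
  (+0.0328+0.5286i)·(-0.1199+0.1039i)  (-0.2483+0.0103i)·(+0.3111+0.1998i)  (+0.0072+0.3499i)·(+0.0907-0.3090i)  (-0.2656+0.0000i)·(+0.1606+0.0000i)  (-0.0072+0.3499i)·(-0.0907-0.3090i)  (-0.2483-0.0103i)·(+0.3111-0.1998i)  (-0.0328+0.5286i)·(+0.1199+0.1039i)
Y_3^0(R⁻¹ n̂) = -0.101435+0.000000i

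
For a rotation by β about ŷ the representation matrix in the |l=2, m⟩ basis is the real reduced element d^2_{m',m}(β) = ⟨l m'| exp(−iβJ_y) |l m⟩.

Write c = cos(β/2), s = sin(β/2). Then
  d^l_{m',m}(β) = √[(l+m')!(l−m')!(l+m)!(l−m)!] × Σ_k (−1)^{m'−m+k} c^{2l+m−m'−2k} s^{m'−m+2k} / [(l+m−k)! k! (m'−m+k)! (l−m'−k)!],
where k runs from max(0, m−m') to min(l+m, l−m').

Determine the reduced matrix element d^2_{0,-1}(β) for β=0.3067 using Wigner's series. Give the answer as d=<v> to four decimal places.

d^2_{0,-1}(β=0.3067) via Wigner's sum:
c=cos(0.3067/2)=0.988265, s=sin(0.3067/2)=0.152750; N=√[2·2·1·6]=4.898979
The bounds max(0,m−m')=0 and min(l+m,l−m')=1 give 2 terms
  k=0: (−1)^1·4.8990/(2)·0.9883^3·0.1527^1 = -0.361140
  k=1: (−1)^2·4.8990/(2)·0.9883^1·0.1527^3 = +0.008628
d^2_{0,-1}(0.3067) = -0.361140 +0.008628 = -0.352513

d=-0.3525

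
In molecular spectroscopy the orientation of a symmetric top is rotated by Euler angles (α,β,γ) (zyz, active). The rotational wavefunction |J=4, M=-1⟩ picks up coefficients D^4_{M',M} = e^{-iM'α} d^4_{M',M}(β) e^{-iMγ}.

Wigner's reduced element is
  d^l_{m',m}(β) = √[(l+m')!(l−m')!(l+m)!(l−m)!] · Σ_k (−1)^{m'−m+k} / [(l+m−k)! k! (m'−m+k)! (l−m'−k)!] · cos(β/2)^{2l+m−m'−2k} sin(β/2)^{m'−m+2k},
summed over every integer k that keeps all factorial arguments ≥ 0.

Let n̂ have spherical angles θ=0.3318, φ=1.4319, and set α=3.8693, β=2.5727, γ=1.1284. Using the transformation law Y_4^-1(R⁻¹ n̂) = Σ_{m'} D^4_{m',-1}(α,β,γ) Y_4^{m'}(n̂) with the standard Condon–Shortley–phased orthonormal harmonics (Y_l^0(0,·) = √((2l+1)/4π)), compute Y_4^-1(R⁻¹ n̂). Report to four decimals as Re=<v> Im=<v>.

Need the full column D^4_{m',-1} for m'=−4..4 at α=3.8693, β=2.5727, γ=1.1284.
cos(β/2)=0.280626, sin(β/2)=0.959817
d^4_{-4,-1}: single k=3 term ⇒ +0.011516;  D = -0.007180-0.009004i
d^4_{-3,-1}: k∈[2..3] ⇒ +0.003571 -0.069628 = -0.066057;  D = -0.065106-0.011171i
d^4_{-2,-1}: k∈[1..3] ⇒ +0.000558 -0.032645 +0.254590 = +0.222504;  D = -0.188780+0.117772i
d^4_{-1,-1}: k∈[0..3] ⇒ +0.000038 -0.006749 +0.157902 -0.615725 = -0.464534;  D = -0.130746+0.445755i
d^4_{0,-1}: k∈[0..3] ⇒ -0.000588 +0.041293 -0.483051 +0.941809 = +0.499462;  D = +0.213823+0.451378i
d^4_{1,-1}: k∈[0..3] ⇒ +0.004499 -0.157902 +0.923588 -0.720291 = +0.049894;  D = -0.045942-0.019462i
d^4_{2,-1}: k∈[0..2] ⇒ -0.021763 +0.381885 -0.893478 = -0.533356;  D = -0.505091+0.171323i
d^4_{3,-1}: k∈[0..1] ⇒ +0.069628 -0.488717 = -0.419089;  D = +0.206808-0.364508i
d^4_{4,-1}: single k=0 term ⇒ -0.134716;  D = +0.028298+0.131711i
Y_4^{m'}(θ=0.3318,φ=1.4319) and Σ D·Y over m':
  (-0.0072-0.0090i)·(+0.0042+0.0026i)  (-0.0651-0.0112i)·(-0.0166+0.0374i)  (-0.1888+0.1178i)·(-0.1795-0.0512i)  (-0.1307+0.4458i)·(+0.0657-0.4700i)  (+0.2138+0.4514i)·(+0.4390+0.0000i)  (-0.0459-0.0195i)·(-0.0657-0.4700i)  (-0.5051+0.1713i)·(-0.1795+0.0512i)  (+0.2068-0.3645i)·(+0.0166+0.0374i)  (+0.0283+0.1317i)·(+0.0042-0.0026i)
Y_4^-1(R⁻¹ n̂) = +0.429446+0.243566i

Re=0.4294 Im=0.2436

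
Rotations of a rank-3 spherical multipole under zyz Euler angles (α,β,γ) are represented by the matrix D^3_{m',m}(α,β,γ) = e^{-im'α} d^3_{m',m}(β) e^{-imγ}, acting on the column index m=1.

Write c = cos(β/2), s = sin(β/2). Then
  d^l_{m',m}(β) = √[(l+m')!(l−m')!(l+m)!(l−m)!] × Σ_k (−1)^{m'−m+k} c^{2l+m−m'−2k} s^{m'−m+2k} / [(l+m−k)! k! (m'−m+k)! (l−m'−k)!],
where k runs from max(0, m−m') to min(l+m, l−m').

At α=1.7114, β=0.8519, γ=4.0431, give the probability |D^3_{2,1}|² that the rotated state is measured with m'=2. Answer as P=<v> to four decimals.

Split into d^3_{2,1}(β=0.8519) × two z-phases.
Half-angle: c=0.910647, s=0.413186. N=√(120·1·24·2)=75.894664
k: max(0,(1)−(2))=0 … min(3+(1),3−(2))=1
  k=0: (−1)^1·75.8947/(24)·0.9106^5·0.4132^1 = -0.818267
  k=1: (−1)^2·75.8947/(12)·0.9106^3·0.4132^3 = +0.336912
d^3_{2,1}(0.8519) = -0.818267 +0.336912 = -0.481355
|D^3_{2,1}|² = |d^3_{2,1}(β)|² = (-0.481355)² = 0.231703 (the z-rotation phases have unit modulus)

P=0.2317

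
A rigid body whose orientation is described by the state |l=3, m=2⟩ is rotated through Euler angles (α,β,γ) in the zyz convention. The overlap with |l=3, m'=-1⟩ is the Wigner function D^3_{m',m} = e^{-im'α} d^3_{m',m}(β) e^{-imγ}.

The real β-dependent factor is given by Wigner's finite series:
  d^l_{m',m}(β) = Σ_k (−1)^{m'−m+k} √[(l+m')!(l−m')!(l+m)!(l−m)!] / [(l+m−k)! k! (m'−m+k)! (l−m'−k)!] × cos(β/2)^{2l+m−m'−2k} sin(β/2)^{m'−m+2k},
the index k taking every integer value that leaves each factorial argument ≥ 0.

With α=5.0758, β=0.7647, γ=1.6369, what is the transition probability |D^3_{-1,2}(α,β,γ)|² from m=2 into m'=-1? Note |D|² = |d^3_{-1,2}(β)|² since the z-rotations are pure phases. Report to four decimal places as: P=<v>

P=0.0581

Split into d^3_{-1,2}(β=0.7647) × two z-phases.
With c≡cos(β/2)=0.927790 and s≡sin(β/2)=0.373102, N=[2·24·120·1]^{1/2}=75.894664
The bounds max(0,m−m')=3 and min(l+m,l−m')=4 give 2 terms
  k=3: (−1)^0·75.8947/(12)·0.9278^3·0.3731^3 = +0.262338
  k=4: (−1)^1·75.8947/(24)·0.9278^1·0.3731^5 = -0.021212
d^3_{-1,2}(0.7647) = +0.262338 -0.021212 = +0.241126
|D^3_{-1,2}|² = |d^3_{-1,2}(β)|² = (+0.241126)² = 0.058142 (the z-rotation phases have unit modulus)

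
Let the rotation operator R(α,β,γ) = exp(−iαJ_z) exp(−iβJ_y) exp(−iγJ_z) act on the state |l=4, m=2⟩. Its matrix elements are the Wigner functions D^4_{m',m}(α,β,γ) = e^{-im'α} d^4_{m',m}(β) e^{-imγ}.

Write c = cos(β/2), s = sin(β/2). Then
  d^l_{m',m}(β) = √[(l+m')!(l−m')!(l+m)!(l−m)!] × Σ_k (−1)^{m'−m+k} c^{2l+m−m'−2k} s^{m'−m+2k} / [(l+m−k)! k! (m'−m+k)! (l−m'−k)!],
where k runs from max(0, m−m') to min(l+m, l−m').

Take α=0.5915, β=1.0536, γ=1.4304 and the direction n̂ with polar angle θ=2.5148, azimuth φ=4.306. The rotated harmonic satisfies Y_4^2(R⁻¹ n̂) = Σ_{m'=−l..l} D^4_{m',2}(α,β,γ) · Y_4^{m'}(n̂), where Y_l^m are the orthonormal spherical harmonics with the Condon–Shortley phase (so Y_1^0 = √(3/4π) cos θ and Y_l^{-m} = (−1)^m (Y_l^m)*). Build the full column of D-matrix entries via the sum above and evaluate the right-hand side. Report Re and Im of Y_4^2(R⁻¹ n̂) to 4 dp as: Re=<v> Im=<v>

Need the full column D^4_{m',2} for m'=−4..4 at α=0.5915, β=1.0536, γ=1.4304.
cos(β/2)=0.864420, sin(β/2)=0.502770
d^4_{-4,2}: single k=6 term ⇒ +0.063862;  D = +0.056203-0.030325i
d^4_{-3,2}: k∈[5..6] ⇒ +0.232920 -0.026265 = +0.206655;  D = +0.096252-0.182871i
d^4_{-2,2}: k∈[4..6] ⇒ +0.535141 -0.144826 +0.004083 = +0.394397;  D = -0.042121-0.392142i
d^4_{-1,2}: k∈[3..5] ⇒ +0.867456 -0.440177 +0.029781 = +0.457061;  D = -0.293923-0.350019i
d^4_{0,2}: k∈[2..4] ⇒ +1.000482 -0.902540 +0.114495 = +0.212437;  D = -0.204117-0.058870i
d^4_{1,2}: k∈[1..3] ⇒ +0.769273 -1.301184 +0.293451 = -0.238460;  D = +0.227042-0.072905i
d^4_{2,2}: k∈[0..2] ⇒ +0.311745 -1.265521 +0.535141 = -0.418636;  D = +0.259504-0.328502i
d^4_{3,2}: k∈[0..1] ⇒ -0.678435 +0.688522 = +0.010087;  D = -0.000777+0.010057i
d^4_{4,2}: single k=0 term ⇒ +0.558042;  D = +0.274569+0.485822i
Y_4^{m'}(θ=2.5148,φ=4.306) and Σ D·Y over m':
  (+0.0562-0.0303i)·(-0.0029+0.0523i)  (+0.0963-0.1829i)·(-0.1921+0.0705i)  (-0.0421-0.3921i)·(-0.2842-0.3002i)  (-0.2939-0.3500i)·(+0.1414-0.3286i)  (-0.2041-0.0589i)·(-0.1713+0.0000i)  (+0.2270-0.0729i)·(-0.1414-0.3286i)  (+0.2595-0.3285i)·(-0.2842+0.3002i)  (-0.0008+0.0101i)·(+0.1921+0.0705i)  (+0.2746+0.4858i)·(-0.0029-0.0523i)
Y_4^2(R⁻¹ n̂) = -0.238972+0.319266i

Re=-0.2390 Im=0.3193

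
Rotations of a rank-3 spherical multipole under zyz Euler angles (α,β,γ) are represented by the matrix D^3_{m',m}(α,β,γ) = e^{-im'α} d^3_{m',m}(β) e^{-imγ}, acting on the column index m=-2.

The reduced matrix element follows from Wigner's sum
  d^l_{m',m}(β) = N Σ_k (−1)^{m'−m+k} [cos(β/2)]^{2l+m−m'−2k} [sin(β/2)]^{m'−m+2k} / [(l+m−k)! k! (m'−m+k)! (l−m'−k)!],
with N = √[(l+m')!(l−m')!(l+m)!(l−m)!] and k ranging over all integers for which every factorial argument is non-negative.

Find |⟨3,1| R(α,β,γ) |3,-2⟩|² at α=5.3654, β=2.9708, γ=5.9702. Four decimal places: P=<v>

P=0.0681

Split into d^3_{1,-2}(β=2.9708) × two z-phases.
With c≡cos(β/2)=0.085293 and s≡sin(β/2)=0.996356, N=[24·2·1·120]^{1/2}=75.894664
k∈{0,1} keeps every argument non-negative
  k=0: (−1)^3·75.8947/(12)·0.0853^3·0.9964^3 = -0.003882
  k=1: (−1)^4·75.8947/(24)·0.0853^1·0.9964^5 = +0.264840
d^3_{1,-2}(2.9708) = -0.003882 +0.264840 = +0.260959
|D^3_{1,-2}|² = |d^3_{1,-2}(β)|² = (+0.260959)² = 0.068099 (the z-rotation phases have unit modulus)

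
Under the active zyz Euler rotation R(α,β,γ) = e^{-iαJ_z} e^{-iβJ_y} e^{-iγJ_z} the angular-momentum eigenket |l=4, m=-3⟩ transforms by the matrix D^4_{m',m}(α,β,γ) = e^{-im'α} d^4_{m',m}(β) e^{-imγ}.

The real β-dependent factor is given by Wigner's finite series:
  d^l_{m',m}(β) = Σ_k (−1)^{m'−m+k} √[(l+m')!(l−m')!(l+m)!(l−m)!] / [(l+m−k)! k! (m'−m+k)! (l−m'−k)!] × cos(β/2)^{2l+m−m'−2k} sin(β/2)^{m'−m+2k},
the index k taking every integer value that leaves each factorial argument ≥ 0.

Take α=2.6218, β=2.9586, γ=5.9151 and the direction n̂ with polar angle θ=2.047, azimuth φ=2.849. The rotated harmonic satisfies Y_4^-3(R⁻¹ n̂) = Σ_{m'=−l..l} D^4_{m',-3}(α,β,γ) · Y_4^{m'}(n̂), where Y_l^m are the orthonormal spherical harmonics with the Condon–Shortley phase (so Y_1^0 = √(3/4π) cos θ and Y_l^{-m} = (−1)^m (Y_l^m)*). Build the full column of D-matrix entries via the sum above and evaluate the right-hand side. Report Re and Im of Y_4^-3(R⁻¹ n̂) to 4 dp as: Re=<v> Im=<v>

Need the full column D^4_{m',-3} for m'=−4..4 at α=2.6218, β=2.9586, γ=5.9151.
cos(β/2)=0.091369, sin(β/2)=0.995817
d^4_{-4,-3}: single k=1 term ⇒ +0.000000;  D = -0.000000+0.000000i
d^4_{-3,-3}: k∈[0..1] ⇒ +0.000000 -0.000004 = -0.000004;  D = -0.000004-0.000002i
d^4_{-2,-3}: k∈[0..1] ⇒ -0.000000 +0.000071 = +0.000070;  D = -0.000038-0.000059i
d^4_{-1,-3}: k∈[0..1] ⇒ +0.000005 -0.000907 = -0.000902;  D = -0.000048-0.000901i
d^4_{0,-3}: k∈[0..1] ⇒ -0.000074 +0.008838 = +0.008764;  D = +0.003942-0.007827i
d^4_{1,-3}: k∈[0..1] ⇒ +0.000907 -0.064616 = -0.063710;  D = +0.053135-0.035152i
d^4_{2,-3}: k∈[0..1] ⇒ -0.008384 +0.331985 = +0.323601;  D = +0.322924-0.020913i
d^4_{3,-3}: k∈[0..1] ⇒ +0.056986 -0.967023 = -0.910037;  D = +0.817402+0.400027i
d^4_{4,-3}: single k=0 term ⇒ -0.250957;  D = -0.140847-0.207706i
Y_4^{m'}(θ=2.047,φ=2.849) and Σ D·Y over m':
  (-0.0000+0.0000i)·(+0.1076+0.2542i)  (-0.0000-0.0000i)·(+0.2573+0.3099i)  (-0.0000-0.0001i)·(+0.1037+0.0687i)  (-0.0000-0.0009i)·(-0.2822-0.0850i)  (+0.0039-0.0078i)·(-0.1860+0.0000i)  (+0.0531-0.0352i)·(+0.2822-0.0850i)  (+0.3229-0.0209i)·(+0.1037-0.0687i)  (+0.8174+0.4000i)·(-0.2573+0.3099i)  (-0.1408-0.2077i)·(+0.1076-0.2542i)
Y_4^-3(R⁻¹ n̂) = -0.358987+0.126710i

Re=-0.3590 Im=0.1267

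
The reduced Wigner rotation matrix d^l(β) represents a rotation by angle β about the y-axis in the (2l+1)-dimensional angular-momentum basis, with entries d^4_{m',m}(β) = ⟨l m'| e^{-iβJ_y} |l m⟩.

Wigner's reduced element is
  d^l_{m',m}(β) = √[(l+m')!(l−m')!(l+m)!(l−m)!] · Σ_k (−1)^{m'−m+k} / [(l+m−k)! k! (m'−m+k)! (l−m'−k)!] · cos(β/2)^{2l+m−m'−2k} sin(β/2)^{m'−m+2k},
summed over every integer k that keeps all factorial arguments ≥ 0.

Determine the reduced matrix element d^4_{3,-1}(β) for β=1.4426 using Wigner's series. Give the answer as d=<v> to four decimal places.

d=0.4288

d^4_{3,-1}(β=1.4426) via Wigner's sum:
Half-angle: c=0.750948, s=0.660361. N=√(5040·1·6·120)=1904.940944
The bounds max(0,m−m')=0 and min(l+m,l−m')=1 give 2 terms
  k=0: (−1)^4·1904.9409/(144)·0.7509^4·0.6604^4 = +0.799991
  k=1: (−1)^5·1904.9409/(240)·0.7509^2·0.6604^6 = -0.371176
d^4_{3,-1}(1.4426) = +0.799991 -0.371176 = +0.428815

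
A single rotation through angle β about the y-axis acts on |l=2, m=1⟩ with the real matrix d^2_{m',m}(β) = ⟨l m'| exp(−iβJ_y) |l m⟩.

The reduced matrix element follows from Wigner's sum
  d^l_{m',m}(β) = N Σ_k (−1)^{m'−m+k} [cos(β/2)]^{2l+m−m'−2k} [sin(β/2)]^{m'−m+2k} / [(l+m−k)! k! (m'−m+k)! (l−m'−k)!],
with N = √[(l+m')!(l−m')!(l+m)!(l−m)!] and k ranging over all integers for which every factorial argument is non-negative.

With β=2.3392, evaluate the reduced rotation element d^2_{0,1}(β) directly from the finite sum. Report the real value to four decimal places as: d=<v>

d^2_{0,1}(β=2.3392) via Wigner's sum:
Half-angle: c=0.390520, s=0.920594. N=√(2·2·6·1)=4.898979
k: max(0,(1)−(0))=1 … min(2+(1),2−(0))=2
  k=1: (−1)^0·4.8990/(2)·0.3905^3·0.9206^1 = +0.134299
  k=2: (−1)^1·4.8990/(2)·0.3905^1·0.9206^3 = -0.746318
d^2_{0,1}(2.3392) = +0.134299 -0.746318 = -0.612019

d=-0.6120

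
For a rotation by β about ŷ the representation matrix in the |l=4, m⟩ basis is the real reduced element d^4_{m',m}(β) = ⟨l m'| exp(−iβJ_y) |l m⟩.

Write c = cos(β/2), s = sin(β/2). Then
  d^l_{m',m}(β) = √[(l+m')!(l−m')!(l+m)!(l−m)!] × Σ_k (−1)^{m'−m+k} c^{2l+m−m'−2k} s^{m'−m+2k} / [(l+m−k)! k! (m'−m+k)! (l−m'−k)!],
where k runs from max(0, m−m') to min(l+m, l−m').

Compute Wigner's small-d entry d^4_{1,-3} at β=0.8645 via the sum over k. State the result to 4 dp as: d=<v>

d^4_{1,-3}(β=0.8645) via Wigner's sum:
Half-angle: c=0.908025, s=0.418915. N=√(120·6·1·5040)=1904.940944
Admissible k: 0..1 (factorial args all ≥0)
  k=0: (−1)^4·1904.9409/(144)·0.9080^4·0.4189^4 = +0.276958
  k=1: (−1)^5·1904.9409/(240)·0.9080^2·0.4189^6 = -0.035369
d^4_{1,-3}(0.8645) = +0.276958 -0.035369 = +0.241589

d=0.2416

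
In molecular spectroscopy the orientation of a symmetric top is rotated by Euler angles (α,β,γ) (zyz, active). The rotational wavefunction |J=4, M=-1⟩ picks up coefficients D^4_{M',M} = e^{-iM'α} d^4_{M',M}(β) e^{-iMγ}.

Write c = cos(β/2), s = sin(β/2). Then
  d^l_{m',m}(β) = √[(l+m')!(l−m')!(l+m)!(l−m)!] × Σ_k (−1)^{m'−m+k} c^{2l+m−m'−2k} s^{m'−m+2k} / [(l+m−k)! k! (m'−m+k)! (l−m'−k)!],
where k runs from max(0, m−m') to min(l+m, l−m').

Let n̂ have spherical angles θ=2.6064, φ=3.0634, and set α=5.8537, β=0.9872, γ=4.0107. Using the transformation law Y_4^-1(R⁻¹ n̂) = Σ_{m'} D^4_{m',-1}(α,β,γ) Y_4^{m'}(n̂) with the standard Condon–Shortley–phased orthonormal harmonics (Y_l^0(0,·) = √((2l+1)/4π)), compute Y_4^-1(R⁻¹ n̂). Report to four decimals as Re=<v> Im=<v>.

Re=0.1539 Im=0.4452

Need the full column D^4_{m',-1} for m'=−4..4 at α=5.8537, β=0.9872, γ=4.0107.
cos(β/2)=0.880633, sin(β/2)=0.473799
d^4_{-4,-1}: single k=3 term ⇒ +0.421552;  D = -0.278587+0.316379i
d^4_{-3,-1}: k∈[2..3] ⇒ +0.831052 -0.400937 = +0.430115;  D = -0.392848+0.175128i
d^4_{-2,-1}: k∈[1..3] ⇒ +0.825648 -1.194989 +0.230606 = -0.138734;  D = +0.138727+0.001406i
d^4_{-1,-1}: k∈[0..3] ⇒ +0.361709 -1.570541 +0.909239 -0.087732 = -0.387325;  D = +0.350495+0.164844i
d^4_{0,-1}: k∈[0..3] ⇒ -0.870309 +1.511555 -0.437545 +0.021109 = +0.224809;  D = -0.145116-0.171699i
d^4_{1,-1}: k∈[0..3] ⇒ +1.047028 -0.909239 +0.131597 -0.002540 = +0.266846;  D = -0.071743-0.257021i
d^4_{2,-1}: k∈[0..2] ⇒ -0.796659 +0.345910 -0.020026 = -0.470775;  D = -0.073739+0.464964i
d^4_{3,-1}: k∈[0..1] ⇒ +0.400937 -0.069635 = +0.331302;  D = +0.183433-0.275887i
d^4_{4,-1}: single k=0 term ⇒ -0.122025;  D = -0.103739+0.064253i
Y_4^{m'}(θ=2.6064,φ=3.0634) and Σ D·Y over m':
  (-0.2786+0.3164i)·(+0.0285+0.0092i)  (-0.3928+0.1751i)·(+0.1389+0.0332i)  (+0.1387+0.0014i)·(+0.3592+0.0566i)  (+0.3505+0.1648i)·(+0.4509+0.0353i)  (-0.1451-0.1717i)·(-0.0038+0.0000i)  (-0.0717-0.2570i)·(-0.4509+0.0353i)  (-0.0737+0.4650i)·(+0.3592-0.0566i)  (+0.1834-0.2759i)·(-0.1389+0.0332i)  (-0.1037+0.0643i)·(+0.0285-0.0092i)
Y_4^-1(R⁻¹ n̂) = +0.153878+0.445216i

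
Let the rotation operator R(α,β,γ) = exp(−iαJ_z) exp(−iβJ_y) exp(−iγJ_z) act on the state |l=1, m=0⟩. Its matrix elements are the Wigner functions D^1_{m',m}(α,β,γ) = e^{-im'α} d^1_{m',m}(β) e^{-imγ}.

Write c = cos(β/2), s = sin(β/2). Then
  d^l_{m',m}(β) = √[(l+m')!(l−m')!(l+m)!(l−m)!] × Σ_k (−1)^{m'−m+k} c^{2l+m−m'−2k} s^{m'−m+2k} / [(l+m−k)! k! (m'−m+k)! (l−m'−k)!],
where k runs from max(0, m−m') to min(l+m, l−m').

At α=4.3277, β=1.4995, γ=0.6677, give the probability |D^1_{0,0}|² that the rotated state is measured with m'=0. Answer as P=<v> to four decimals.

P=0.0051

First d^1_{0,0}(β=1.4995), then the phase factors e^{-i(0)α} and e^{-i(0)γ}:
Half-angle: c=0.731859, s=0.681456. N=√(1·1·1·1)=1.000000
k∈{0,1} keeps every argument non-negative
  k=0: (−1)^0·1.0000/(1)·0.7319^2·0.6815^0 = +0.535618
  k=1: (−1)^1·1.0000/(1)·0.7319^0·0.6815^2 = -0.464382
d^1_{0,0}(1.4995) = +0.535618 -0.464382 = +0.071236
|D^1_{0,0}|² = |d^1_{0,0}(β)|² = (+0.071236)² = 0.005075 (the z-rotation phases have unit modulus)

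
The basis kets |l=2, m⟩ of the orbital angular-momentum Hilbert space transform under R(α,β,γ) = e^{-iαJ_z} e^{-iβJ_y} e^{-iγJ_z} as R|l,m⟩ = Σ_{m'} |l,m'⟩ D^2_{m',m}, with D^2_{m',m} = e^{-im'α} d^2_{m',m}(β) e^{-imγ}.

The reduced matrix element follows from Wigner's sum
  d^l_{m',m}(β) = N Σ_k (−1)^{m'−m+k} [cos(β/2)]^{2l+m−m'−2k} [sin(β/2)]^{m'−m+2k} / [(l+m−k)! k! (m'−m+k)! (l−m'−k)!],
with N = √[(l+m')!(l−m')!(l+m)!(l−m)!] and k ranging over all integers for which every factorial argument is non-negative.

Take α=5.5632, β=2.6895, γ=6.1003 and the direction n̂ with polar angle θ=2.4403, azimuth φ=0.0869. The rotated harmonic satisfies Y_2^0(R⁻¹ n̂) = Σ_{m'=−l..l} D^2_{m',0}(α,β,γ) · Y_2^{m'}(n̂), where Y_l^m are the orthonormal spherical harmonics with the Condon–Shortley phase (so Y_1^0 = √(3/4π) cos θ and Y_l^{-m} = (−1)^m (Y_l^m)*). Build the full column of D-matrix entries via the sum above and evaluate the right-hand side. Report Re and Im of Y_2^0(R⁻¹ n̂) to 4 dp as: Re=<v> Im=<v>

Need the full column D^2_{m',0} for m'=−2..2 at α=5.5632, β=2.6895, γ=6.1003.
cos(β/2)=0.224126, sin(β/2)=0.974560
d^2_{-2,0}: single k=2 term ⇒ +0.116863;  D = +0.015245-0.115865i
d^2_{-1,0}: k∈[1..2] ⇒ +0.026876 -0.508153 = -0.481277;  D = -0.361831+0.317341i
d^2_{0,0}: k∈[0..2] ⇒ +0.002523 -0.190837 +0.902058 = +0.713745;  D = +0.713745+0.000000i
d^2_{1,0}: k∈[0..1] ⇒ -0.026876 +0.508153 = +0.481277;  D = +0.361831+0.317341i
d^2_{2,0}: single k=0 term ⇒ +0.116863;  D = +0.015245+0.115865i
Y_2^{m'}(θ=2.4403,φ=0.0869) and Σ D·Y over m':
  (+0.0152-0.1159i)·(+0.1584-0.0278i)  (-0.3618+0.3173i)·(-0.3794+0.0331i)  (+0.7137+0.0000i)·(+0.2369+0.0000i)  (+0.3618+0.3173i)·(+0.3794+0.0331i)  (+0.0152+0.1159i)·(+0.1584+0.0278i)
Y_2^0(R⁻¹ n̂) = +0.421041-0.000000i

Re=0.4210 Im=0.0000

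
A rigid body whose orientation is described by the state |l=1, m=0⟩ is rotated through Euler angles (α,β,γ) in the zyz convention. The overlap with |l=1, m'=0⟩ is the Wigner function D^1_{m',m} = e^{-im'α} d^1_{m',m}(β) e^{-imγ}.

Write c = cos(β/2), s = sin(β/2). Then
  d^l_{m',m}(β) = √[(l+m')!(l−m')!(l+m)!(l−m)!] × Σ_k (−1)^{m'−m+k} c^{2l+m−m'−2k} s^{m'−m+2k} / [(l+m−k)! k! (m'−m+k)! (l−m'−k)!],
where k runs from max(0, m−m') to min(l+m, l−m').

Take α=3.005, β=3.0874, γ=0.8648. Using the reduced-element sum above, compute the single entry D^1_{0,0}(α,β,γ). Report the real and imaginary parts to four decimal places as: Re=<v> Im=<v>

Re=-0.9985 Im=0.0000

D^1_{0,0}(3.005,3.0874,0.8648) = e^{-i·0·3.005}·d^1_{0,0}(3.0874)·e^{-i·0·0.8648}. Compute d first:
Half-angle: c=0.027093, s=0.999633. N=√(1·1·1·1)=1.000000
Admissible k: 0..1 (factorial args all ≥0)
  k=0: (−1)^0·1.0000/(1)·0.0271^2·0.9996^0 = +0.000734
  k=1: (−1)^1·1.0000/(1)·0.0271^0·0.9996^2 = -0.999266
d^1_{0,0}(3.0874) = +0.000734 -0.999266 = -0.998532
Phases: e^{-i·(0)·3.005}=+1.000000+0.000000i, e^{-i·(0)·0.8648}=+1.000000+0.000000i ⇒ D=-0.998532+0.000000i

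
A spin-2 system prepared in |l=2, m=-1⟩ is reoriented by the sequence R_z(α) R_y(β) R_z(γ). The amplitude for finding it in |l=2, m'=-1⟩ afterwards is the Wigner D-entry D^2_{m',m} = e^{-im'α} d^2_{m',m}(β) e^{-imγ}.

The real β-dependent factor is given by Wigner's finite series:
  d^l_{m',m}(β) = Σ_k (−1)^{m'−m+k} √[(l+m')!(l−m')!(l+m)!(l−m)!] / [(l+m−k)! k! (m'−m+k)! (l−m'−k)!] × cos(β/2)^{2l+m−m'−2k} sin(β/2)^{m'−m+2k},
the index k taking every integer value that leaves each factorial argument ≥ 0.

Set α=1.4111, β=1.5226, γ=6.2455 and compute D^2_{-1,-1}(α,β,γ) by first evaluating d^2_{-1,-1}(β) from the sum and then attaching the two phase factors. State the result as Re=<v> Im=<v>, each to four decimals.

D^2_{-1,-1}(1.4111,1.5226,6.2455) = e^{-i·-1·1.4111}·d^2_{-1,-1}(1.5226)·e^{-i·-1·6.2455}. Compute d first:
With c≡cos(β/2)=0.723940 and s≡sin(β/2)=0.689863, N=[1·6·1·6]^{1/2}=6.000000
k: max(0,(-1)−(-1))=0 … min(2+(-1),2−(-1))=1
  k=0: (−1)^0·6.0000/(6)·0.7239^4·0.6899^0 = +0.274669
  k=1: (−1)^1·6.0000/(2)·0.7239^2·0.6899^2 = -0.748259
d^2_{-1,-1}(1.5226) = +0.274669 -0.748259 = -0.473590
D = (+0.159018+0.987276i)·(-0.473590)·(+0.999290-0.037676i) = -0.092872-0.464395i

Re=-0.0929 Im=-0.4644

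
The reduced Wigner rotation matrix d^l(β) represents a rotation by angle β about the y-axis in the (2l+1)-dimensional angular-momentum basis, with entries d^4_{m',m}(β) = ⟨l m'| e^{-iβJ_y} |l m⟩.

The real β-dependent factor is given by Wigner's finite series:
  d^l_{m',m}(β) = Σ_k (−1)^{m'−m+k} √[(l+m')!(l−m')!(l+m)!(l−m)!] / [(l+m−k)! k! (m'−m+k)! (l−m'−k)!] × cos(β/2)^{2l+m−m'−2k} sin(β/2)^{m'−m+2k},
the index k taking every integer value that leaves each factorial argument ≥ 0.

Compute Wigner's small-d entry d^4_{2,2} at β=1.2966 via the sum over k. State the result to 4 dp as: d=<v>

d^4_{2,2}(β=1.2966) via Wigner's sum:
Half-angle: c=0.797111, s=0.603832. N=√(720·2·720·2)=1440.000000
k: max(0,(2)−(2))=0 … min(4+(2),4−(2))=2
  k=0: (−1)^0·1440.0000/(1440)·0.7971^8·0.6038^0 = +0.162987
  k=1: (−1)^1·1440.0000/(120)·0.7971^6·0.6038^2 = -1.122349
  k=2: (−1)^2·1440.0000/(96)·0.7971^4·0.6038^4 = +0.805068
d^4_{2,2}(1.2966) = +0.162987 -1.122349 +0.805068 = -0.154295

d=-0.1543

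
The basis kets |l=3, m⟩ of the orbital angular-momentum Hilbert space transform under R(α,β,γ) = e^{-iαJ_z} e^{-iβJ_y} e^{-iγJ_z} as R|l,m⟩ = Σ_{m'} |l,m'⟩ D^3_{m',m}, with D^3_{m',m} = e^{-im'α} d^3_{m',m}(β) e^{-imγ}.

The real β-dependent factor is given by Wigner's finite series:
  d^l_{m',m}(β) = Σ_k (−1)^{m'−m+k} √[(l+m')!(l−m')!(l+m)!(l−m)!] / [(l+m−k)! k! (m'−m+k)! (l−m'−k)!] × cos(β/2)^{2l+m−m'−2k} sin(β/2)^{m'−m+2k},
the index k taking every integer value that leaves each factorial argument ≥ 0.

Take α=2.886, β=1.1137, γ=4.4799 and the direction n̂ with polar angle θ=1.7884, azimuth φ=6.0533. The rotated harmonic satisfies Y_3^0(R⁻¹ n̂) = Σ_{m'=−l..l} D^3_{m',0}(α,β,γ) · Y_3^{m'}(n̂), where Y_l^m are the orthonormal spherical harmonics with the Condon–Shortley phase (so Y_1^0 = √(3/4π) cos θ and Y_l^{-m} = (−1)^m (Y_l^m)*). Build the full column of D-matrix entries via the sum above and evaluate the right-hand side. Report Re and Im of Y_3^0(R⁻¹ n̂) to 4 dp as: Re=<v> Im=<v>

Need the full column D^3_{m',0} for m'=−3..3 at α=2.886, β=1.1137, γ=4.4799.
cos(β/2)=0.848924, sin(β/2)=0.528515
d^3_{-3,0}: single k=3 term ⇒ +0.403918;  D = -0.290881+0.280246i
d^3_{-2,0}: k∈[2..3] ⇒ +0.794603 -0.307983 = +0.486620;  D = +0.424413-0.238060i
d^3_{-1,0}: k∈[1..3] ⇒ +0.807220 -0.938620 +0.121268 = -0.010132;  D = +0.009803-0.002562i
d^3_{0,0}: k∈[0..3] ⇒ +0.374294 -1.305666 +0.506068 -0.021794 = -0.447099;  D = -0.447099+0.000000i
d^3_{1,0}: k∈[0..2] ⇒ -0.807220 +0.938620 -0.121268 = +0.010132;  D = -0.009803-0.002562i
d^3_{2,0}: k∈[0..1] ⇒ +0.794603 -0.307983 = +0.486620;  D = +0.424413+0.238060i
d^3_{3,0}: single k=0 term ⇒ -0.403918;  D = +0.290881+0.280246i
Y_3^{m'}(θ=1.7884,φ=6.0533) and Σ D·Y over m':
  (-0.2909+0.2802i)·(+0.2996+0.2471i)  (+0.4244-0.2381i)·(-0.1885-0.0933i)  (+0.0098-0.0026i)·(-0.2357-0.0551i)  (-0.4471+0.0000i)·(+0.2229+0.0000i)  (-0.0098-0.0026i)·(+0.2357-0.0551i)  (+0.4244+0.2381i)·(-0.1885+0.0933i)  (+0.2909+0.2802i)·(-0.2996+0.2471i)
Y_3^0(R⁻¹ n̂) = -0.621852+0.000000i

Re=-0.6219 Im=0.0000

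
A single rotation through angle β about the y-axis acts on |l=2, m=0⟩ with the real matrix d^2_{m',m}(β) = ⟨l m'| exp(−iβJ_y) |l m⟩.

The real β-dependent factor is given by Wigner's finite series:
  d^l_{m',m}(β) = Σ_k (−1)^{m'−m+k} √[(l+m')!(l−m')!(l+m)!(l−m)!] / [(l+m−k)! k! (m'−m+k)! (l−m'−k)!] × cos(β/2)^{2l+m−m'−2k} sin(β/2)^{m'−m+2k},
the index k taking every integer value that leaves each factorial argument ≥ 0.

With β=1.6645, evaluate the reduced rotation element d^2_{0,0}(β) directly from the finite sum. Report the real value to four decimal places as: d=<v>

d=-0.4869

d^2_{0,0}(β=1.6645) via Wigner's sum:
Half-angle: c=0.673214, s=0.739448. N=√(2·2·2·2)=4.000000
The bounds max(0,m−m')=0 and min(l+m,l−m')=2 give 3 terms
  k=0: (−1)^0·4.0000/(4)·0.6732^4·0.7394^0 = +0.205405
  k=1: (−1)^1·4.0000/(1)·0.6732^2·0.7394^2 = -0.991245
  k=2: (−1)^2·4.0000/(4)·0.6732^0·0.7394^4 = +0.298972
d^2_{0,0}(1.6645) = +0.205405 -0.991245 +0.298972 = -0.486868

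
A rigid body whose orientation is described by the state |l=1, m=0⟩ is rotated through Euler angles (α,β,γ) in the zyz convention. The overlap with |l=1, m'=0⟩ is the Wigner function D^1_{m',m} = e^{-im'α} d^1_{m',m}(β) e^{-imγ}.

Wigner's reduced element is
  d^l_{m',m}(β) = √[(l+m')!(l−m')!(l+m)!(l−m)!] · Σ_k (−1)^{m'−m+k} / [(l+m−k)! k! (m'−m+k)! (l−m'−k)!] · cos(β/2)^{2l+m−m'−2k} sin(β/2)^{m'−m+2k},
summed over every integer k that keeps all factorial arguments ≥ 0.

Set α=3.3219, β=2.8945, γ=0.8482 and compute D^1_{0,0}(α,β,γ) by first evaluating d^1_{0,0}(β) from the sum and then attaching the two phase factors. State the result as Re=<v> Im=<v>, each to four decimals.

Split into d^1_{0,0}(β=2.8945) × two z-phases.
c=cos(2.8945/2)=0.123232, s=sin(2.8945/2)=0.992378; N=√[1·1·1·1]=1.000000
k: max(0,(0)−(0))=0 … min(1+(0),1−(0))=1
  k=0: (−1)^0·1.0000/(1)·0.1232^2·0.9924^0 = +0.015186
  k=1: (−1)^1·1.0000/(1)·0.1232^0·0.9924^2 = -0.984814
d^1_{0,0}(2.8945) = +0.015186 -0.984814 = -0.969628
Phases: e^{-i·(0)·3.3219}=+1.000000+0.000000i, e^{-i·(0)·0.8482}=+1.000000+0.000000i ⇒ D=-0.969628+0.000000i

Re=-0.9696 Im=0.0000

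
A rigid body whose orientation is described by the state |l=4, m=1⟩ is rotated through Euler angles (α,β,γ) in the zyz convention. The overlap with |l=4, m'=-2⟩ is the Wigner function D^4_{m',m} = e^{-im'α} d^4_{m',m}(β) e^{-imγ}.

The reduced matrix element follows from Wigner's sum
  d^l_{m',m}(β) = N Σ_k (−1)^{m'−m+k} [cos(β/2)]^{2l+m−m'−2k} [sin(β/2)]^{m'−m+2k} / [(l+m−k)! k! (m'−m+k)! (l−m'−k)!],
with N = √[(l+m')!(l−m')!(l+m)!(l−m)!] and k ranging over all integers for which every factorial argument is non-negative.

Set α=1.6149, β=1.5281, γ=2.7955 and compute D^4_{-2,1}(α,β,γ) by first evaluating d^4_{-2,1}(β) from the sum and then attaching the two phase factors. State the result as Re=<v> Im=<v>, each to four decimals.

D^4_{-2,1}(1.6149,1.5281,2.7955) = e^{-i·-2·1.6149}·d^4_{-2,1}(1.5281)·e^{-i·1·2.7955}. Compute d first:
c=cos(1.5281/2)=0.722040, s=sin(1.5281/2)=0.691851; N=√[2·720·120·6]=1018.233765
k: max(0,(1)−(-2))=3 … min(4+(1),4−(-2))=5
  k=3: (−1)^0·1018.2338/(72)·0.7220^5·0.6919^3 = +0.919093
  k=4: (−1)^1·1018.2338/(48)·0.7220^3·0.6919^5 = -1.265768
  k=5: (−1)^2·1018.2338/(240)·0.7220^1·0.6919^7 = +0.232427
d^4_{-2,1}(1.5281) = +0.919093 -1.265768 +0.232427 = -0.114247
Phases: e^{-i·(-2)·1.6149}=-0.996112-0.088093i, e^{-i·(1)·2.7955}=-0.940705-0.339225i ⇒ D=-0.103641-0.048072i

Re=-0.1036 Im=-0.0481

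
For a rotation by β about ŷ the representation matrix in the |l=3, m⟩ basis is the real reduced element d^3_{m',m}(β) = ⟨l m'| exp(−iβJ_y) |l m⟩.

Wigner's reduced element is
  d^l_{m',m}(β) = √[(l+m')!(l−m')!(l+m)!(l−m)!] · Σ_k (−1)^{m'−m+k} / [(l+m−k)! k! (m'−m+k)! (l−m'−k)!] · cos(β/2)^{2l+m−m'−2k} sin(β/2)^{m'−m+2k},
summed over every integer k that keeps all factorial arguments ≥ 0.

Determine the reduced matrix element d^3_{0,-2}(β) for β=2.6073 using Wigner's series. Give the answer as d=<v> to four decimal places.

d=-0.3056

d^3_{0,-2}(β=2.6073) via Wigner's sum:
With c≡cos(β/2)=0.263980 and s≡sin(β/2)=0.964528, N=[6·6·1·120]^{1/2}=65.726707
The bounds max(0,m−m')=0 and min(l+m,l−m')=1 give 2 terms
  k=0: (−1)^2·65.7267/(12)·0.2640^4·0.9645^2 = +0.024744
  k=1: (−1)^3·65.7267/(12)·0.2640^2·0.9645^4 = -0.330341
d^3_{0,-2}(2.6073) = +0.024744 -0.330341 = -0.305597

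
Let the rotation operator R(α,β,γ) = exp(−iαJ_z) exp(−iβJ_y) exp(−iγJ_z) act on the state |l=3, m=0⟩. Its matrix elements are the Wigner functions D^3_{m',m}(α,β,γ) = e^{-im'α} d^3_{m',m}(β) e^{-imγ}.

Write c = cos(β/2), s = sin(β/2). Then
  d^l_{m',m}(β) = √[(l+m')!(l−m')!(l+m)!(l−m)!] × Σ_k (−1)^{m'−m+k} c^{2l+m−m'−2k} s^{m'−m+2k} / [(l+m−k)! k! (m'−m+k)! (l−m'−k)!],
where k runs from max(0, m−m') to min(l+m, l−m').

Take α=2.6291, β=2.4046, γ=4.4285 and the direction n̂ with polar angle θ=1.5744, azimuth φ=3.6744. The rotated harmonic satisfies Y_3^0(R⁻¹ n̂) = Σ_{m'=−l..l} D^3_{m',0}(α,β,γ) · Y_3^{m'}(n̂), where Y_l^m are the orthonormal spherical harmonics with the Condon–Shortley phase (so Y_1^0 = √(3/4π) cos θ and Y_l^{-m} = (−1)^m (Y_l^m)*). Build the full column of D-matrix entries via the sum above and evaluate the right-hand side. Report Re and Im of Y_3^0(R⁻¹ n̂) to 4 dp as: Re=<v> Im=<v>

Re=-0.3072 Im=0.0000

Need the full column D^3_{m',0} for m'=−3..3 at α=2.6291, β=2.4046, γ=4.4285.
cos(β/2)=0.360213, sin(β/2)=0.932870
d^3_{-3,0}: single k=3 term ⇒ +0.169690;  D = -0.005653+0.169596i
d^3_{-2,0}: k∈[2..3] ⇒ +0.080249 -0.538225 = -0.457976;  D = -0.237741+0.391435i
d^3_{-1,0}: k∈[1..3] ⇒ +0.019598 -0.394325 +0.881568 = +0.506841;  D = -0.441725+0.248530i
d^3_{0,0}: k∈[0..3] ⇒ +0.002185 -0.131863 +0.884395 -0.659063 = +0.095653;  D = +0.095653+0.000000i
d^3_{1,0}: k∈[0..2] ⇒ -0.019598 +0.394325 -0.881568 = -0.506841;  D = +0.441725+0.248530i
d^3_{2,0}: k∈[0..1] ⇒ +0.080249 -0.538225 = -0.457976;  D = -0.237741-0.391435i
d^3_{3,0}: single k=0 term ⇒ -0.169690;  D = +0.005653+0.169596i
Y_3^{m'}(θ=1.5744,φ=3.6744) and Σ D·Y over m':
  (-0.0057+0.1696i)·(+0.0115+0.4171i)  (-0.2377+0.3914i)·(-0.0018+0.0032i)  (-0.4417+0.2485i)·(+0.2784-0.1641i)  (+0.0957+0.0000i)·(+0.0040+0.0000i)  (+0.4417+0.2485i)·(-0.2784-0.1641i)  (-0.2377-0.3914i)·(-0.0018-0.0032i)  (+0.0057+0.1696i)·(-0.0115+0.4171i)
Y_3^0(R⁻¹ n̂) = -0.307210+0.000000i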